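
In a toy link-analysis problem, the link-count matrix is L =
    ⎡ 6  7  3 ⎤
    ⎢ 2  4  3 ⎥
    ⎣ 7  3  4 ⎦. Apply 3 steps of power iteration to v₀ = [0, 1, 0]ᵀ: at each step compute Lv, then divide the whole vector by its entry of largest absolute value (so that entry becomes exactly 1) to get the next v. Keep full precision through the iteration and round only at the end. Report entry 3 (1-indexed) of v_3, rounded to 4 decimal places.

Lv0 = (7.00000, 4.00000, 3.00000); divide by 7.00000 → v1 = (1.00000, 0.57143, 0.42857)
Lv1 = (11.28571, 5.57143, 10.42857); divide by 11.28571 → v2 = (1.00000, 0.49367, 0.92405)
Lv2 = (12.22785, 6.74684, 12.17722); divide by 12.22785 → v3 = (1.00000, 0.55176, 0.99586)
Requested entry of v3: 962/966 = 0.9959

0.9959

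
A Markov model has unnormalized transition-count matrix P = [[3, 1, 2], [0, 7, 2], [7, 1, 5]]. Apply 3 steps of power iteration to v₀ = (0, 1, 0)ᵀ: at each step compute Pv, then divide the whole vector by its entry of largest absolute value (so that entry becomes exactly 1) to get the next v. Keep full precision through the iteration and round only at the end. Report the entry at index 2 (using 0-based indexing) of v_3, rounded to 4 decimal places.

Pv0 = (1.00000, 7.00000, 1.00000); divide by 7.00000 → v1 = (0.14286, 1.00000, 0.14286)
Pv1 = (1.71429, 7.28571, 2.71429); divide by 7.28571 → v2 = (0.23529, 1.00000, 0.37255)
Pv2 = (2.45098, 7.74510, 4.50980); divide by 7.74510 → v3 = (0.31646, 1.00000, 0.58228)
Requested entry of v3: 230/395 = 0.5823

0.5823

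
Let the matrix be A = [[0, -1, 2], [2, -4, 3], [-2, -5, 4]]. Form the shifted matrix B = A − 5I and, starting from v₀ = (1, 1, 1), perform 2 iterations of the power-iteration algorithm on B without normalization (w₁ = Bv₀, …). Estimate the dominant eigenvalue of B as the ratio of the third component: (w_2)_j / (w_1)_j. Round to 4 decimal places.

-4.5000

B = A − 5I has rows (-5, -1, 2); (2, -9, 3); (-2, -5, -1)
w1 = Bv₀ = ((-5)·1 + (-1)·1 + 2·1; 2·1 + (-9)·1 + 3·1; (-2)·1 + (-5)·1 + (-1)·1) = (-4, -4, -8)
w2 = Bw1 = ((-5)·(-4) + (-1)·(-4) + 2·(-8); 2·(-4) + (-9)·(-4) + 3·(-8); (-2)·(-4) + (-5)·(-4) + (-1)·(-8)) = (8, 4, 36)
Ratio: 36/-8 = -4.5000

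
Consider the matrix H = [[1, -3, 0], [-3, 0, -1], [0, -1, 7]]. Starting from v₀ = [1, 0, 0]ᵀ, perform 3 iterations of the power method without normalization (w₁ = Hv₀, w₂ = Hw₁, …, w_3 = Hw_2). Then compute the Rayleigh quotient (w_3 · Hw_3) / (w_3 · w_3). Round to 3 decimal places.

w1 = Hv₀ = (1, -3, 0)
w2 = Hw1 = (10, -3, 3)
w3 = Hw2 = (19, -33, 24)
Hw3 = (118, -81, 201)
w3·Hw3 = 19·118 + (-33)·(-81) + 24·201 = 9739; w3·w3 = 19·19 + (-33)·(-33) + 24·24 = 2026
λ ≈ 9739/2026 = 4.807

4.807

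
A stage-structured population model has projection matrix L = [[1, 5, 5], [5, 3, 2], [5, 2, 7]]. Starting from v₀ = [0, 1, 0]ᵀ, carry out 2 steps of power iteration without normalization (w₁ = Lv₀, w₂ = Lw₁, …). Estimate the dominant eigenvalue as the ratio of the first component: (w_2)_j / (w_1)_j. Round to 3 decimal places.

w1 = Lv₀ = (1·0 + 5·1 + 5·0; 5·0 + 3·1 + 2·0; 5·0 + 2·1 + 7·0) = (5, 3, 2)
w2 = Lw1 = (1·5 + 5·3 + 5·2; 5·5 + 3·3 + 2·2; 5·5 + 2·3 + 7·2) = (30, 38, 45)
Ratio at component: 30 / 5 = 6.000

6.000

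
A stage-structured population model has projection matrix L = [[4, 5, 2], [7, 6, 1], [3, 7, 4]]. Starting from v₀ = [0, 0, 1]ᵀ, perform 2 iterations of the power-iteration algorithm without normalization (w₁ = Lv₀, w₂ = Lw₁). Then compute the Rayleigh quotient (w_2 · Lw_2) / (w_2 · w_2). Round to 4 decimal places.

w1 = Lv₀ = (4·0 + 5·0 + 2·1; 7·0 + 6·0 + 1·1; 3·0 + 7·0 + 4·1) = (2, 1, 4)
w2 = Lw1 = (4·2 + 5·1 + 2·4; 7·2 + 6·1 + 1·4; 3·2 + 7·1 + 4·4) = (21, 24, 29)
Lw2 = (262, 320, 347)
w2·Lw2 = 21·262 + 24·320 + 29·347 = 23245; w2·w2 = 21·21 + 24·24 + 29·29 = 1858
λ ≈ 23245/1858 = 12.5108

12.5108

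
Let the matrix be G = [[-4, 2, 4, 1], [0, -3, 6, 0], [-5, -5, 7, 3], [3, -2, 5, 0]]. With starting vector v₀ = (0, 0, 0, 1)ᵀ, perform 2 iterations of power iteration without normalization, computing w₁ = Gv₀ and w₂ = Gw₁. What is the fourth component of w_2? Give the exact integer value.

w1 = Gv₀ = (1, 0, 3, 0)
w2 = Gw1 = (8, 18, 16, 18)
The requested component of w2 is 18.

18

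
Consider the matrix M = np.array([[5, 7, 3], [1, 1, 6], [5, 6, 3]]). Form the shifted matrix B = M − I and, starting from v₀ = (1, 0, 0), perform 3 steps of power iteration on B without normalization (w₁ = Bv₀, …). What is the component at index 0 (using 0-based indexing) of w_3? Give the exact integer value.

498

B = M − I has rows (4, 7, 3); (1, 0, 6); (5, 6, 2)
w1 = Bv₀ = (4, 1, 5)
w2 = Bw1 = (38, 34, 36)
w3 = Bw2 = (498, 254, 466)
Requested component of w3: 498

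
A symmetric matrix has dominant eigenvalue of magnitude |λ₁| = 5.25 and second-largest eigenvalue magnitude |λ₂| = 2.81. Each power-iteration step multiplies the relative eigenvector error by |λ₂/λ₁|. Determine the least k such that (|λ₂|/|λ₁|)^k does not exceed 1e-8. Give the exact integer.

30

|λ₂/λ₁| = 2.81/5.25 = 0.53524
Need k ≥ ln(1e-8) / ln(0.53524) = -18.4207 / -0.6250 ≈ 29.471
Smallest integer k satisfying the bound: 30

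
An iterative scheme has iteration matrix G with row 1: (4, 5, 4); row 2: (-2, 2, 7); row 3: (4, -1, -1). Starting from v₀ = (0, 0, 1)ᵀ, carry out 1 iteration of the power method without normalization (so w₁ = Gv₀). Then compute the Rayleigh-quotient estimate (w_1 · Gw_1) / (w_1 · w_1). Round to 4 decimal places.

w1 = Gv₀ = (4·0 + 5·0 + 4·1; (-2)·0 + 2·0 + 7·1; 4·0 + (-1)·0 + (-1)·1) = (4, 7, -1)
Gw1 = (47, -1, 10)
w1·Gw1 = 4·47 + 7·(-1) + (-1)·10 = 171; w1·w1 = 4·4 + 7·7 + (-1)·(-1) = 66
λ ≈ 171/66 = 2.5909

λ ≈ 2.5909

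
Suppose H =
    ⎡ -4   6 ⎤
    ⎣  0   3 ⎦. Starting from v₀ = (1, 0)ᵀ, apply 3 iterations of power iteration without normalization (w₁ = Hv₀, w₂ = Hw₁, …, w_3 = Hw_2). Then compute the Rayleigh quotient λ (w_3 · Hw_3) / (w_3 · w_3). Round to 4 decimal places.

-4.0000

w1 = Hv₀ = ((-4)·1 + 6·0; 0·1 + 3·0) = (-4, 0)
w2 = Hw1 = ((-4)·(-4) + 6·0; 0·(-4) + 3·0) = (16, 0)
w3 = Hw2 = (-64, 0)
Hw3 = (256, 0)
w3·Hw3 = (-64)·256 + 0·0 = -16384; w3·w3 = (-64)·(-64) + 0·0 = 4096
λ ≈ -16384/4096 = -4.0000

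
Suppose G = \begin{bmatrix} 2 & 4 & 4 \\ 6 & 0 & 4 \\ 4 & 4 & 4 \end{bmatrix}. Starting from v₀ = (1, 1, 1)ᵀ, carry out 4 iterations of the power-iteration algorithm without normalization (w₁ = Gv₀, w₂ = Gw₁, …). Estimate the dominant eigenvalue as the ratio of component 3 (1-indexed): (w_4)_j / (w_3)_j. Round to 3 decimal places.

10.744

w1 = Gv₀ = (2·1 + 4·1 + 4·1; 6·1 + 0·1 + 4·1; 4·1 + 4·1 + 4·1) = (10, 10, 12)
w2 = Gw1 = (2·10 + 4·10 + 4·12; 6·10 + 0·10 + 4·12; 4·10 + 4·10 + 4·12) = (108, 108, 128)
w3 = Gw2 = (1160, 1160, 1376)
w4 = Gw3 = (12464, 12464, 14784)
Ratio at component: 14784 / 1376 = 10.744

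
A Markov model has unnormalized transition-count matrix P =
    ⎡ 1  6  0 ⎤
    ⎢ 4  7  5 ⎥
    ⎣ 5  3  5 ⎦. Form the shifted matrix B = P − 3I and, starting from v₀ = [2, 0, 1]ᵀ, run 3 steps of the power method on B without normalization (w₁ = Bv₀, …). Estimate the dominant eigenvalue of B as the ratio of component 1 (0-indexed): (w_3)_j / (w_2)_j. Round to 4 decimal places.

9.8229

B = P − 3I has rows (-2, 6, 0); (4, 4, 5); (5, 3, 2)
w1 = Bv₀ = (-4, 13, 12)
w2 = Bw1 = (86, 96, 43)
w3 = Bw2 = (404, 943, 804)
Ratio: 943/96 = 9.8229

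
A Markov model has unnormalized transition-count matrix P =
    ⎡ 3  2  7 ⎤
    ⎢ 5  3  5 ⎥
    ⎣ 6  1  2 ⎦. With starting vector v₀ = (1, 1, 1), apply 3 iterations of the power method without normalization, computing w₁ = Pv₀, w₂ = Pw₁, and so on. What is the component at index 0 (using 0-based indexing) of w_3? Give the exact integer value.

1384

w1 = Pv₀ = (3·1 + 2·1 + 7·1; 5·1 + 3·1 + 5·1; 6·1 + 1·1 + 2·1) = (12, 13, 9)
w2 = Pw1 = (3·12 + 2·13 + 7·9; 5·12 + 3·13 + 5·9; 6·12 + 1·13 + 2·9) = (125, 144, 103)
w3 = Pw2 = (1384, 1572, 1100)
The requested component of w3 is 1384.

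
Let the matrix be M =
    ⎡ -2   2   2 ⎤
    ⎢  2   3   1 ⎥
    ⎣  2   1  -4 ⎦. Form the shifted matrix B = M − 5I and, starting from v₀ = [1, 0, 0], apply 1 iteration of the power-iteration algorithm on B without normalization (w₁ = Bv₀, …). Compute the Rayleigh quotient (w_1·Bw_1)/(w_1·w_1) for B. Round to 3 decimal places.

B = M − 5I has rows (-7, 2, 2); (2, -2, 1); (2, 1, -9)
w1 = Bv₀ = (-7, 2, 2)
Bw1 = (57, -16, -30)
w1·Bw1 = -491; w1·w1 = 57; μ ≈ -491/57 = -8.614

μ ≈ -8.614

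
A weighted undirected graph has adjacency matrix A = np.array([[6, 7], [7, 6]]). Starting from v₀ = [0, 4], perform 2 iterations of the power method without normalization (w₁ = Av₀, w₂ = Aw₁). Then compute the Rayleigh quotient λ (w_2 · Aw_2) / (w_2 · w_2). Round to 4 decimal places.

12.9995

w1 = Av₀ = (6·0 + 7·4; 7·0 + 6·4) = (28, 24)
w2 = Aw1 = (6·28 + 7·24; 7·28 + 6·24) = (336, 340)
Aw2 = (4396, 4392)
w2·Aw2 = 336·4396 + 340·4392 = 2970336; w2·w2 = 336·336 + 340·340 = 228496
λ ≈ 2970336/228496 = 12.9995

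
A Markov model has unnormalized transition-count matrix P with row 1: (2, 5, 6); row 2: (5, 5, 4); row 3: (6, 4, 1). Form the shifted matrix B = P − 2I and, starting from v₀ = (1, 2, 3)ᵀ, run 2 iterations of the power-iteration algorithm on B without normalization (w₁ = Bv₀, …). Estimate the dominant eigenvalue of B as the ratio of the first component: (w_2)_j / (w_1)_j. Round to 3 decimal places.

B = P − 2I has rows (0, 5, 6); (5, 3, 4); (6, 4, -1)
w1 = Bv₀ = (28, 23, 11)
w2 = Bw1 = (181, 253, 249)
Ratio: 181/28 = 6.464

μ ≈ 6.464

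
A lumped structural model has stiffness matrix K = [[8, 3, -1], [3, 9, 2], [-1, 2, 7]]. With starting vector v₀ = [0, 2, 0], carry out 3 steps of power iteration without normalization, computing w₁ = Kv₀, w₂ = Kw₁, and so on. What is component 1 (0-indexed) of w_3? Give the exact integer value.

w1 = Kv₀ = (6, 18, 4)
w2 = Kw1 = (98, 188, 58)
w3 = Kw2 = (1290, 2102, 684)
The requested component of w3 is 2102.

2102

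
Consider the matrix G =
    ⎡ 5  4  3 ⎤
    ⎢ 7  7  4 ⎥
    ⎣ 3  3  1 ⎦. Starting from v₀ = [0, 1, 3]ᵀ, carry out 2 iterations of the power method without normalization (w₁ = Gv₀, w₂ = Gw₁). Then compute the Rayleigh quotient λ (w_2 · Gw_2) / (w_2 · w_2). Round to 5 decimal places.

w1 = Gv₀ = (13, 19, 6)
w2 = Gw1 = (159, 248, 102)
Gw2 = (2093, 3257, 1323)
w2·Gw2 = 159·2093 + 248·3257 + 102·1323 = 1275469; w2·w2 = 159·159 + 248·248 + 102·102 = 97189
λ ≈ 1275469/97189 = 13.12359

13.12359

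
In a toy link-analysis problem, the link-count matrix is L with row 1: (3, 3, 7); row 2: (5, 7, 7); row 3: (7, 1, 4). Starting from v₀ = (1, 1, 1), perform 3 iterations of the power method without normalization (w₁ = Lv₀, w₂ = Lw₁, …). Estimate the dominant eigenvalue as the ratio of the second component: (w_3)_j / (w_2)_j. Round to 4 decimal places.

w1 = Lv₀ = (3·1 + 3·1 + 7·1; 5·1 + 7·1 + 7·1; 7·1 + 1·1 + 4·1) = (13, 19, 12)
w2 = Lw1 = (3·13 + 3·19 + 7·12; 5·13 + 7·19 + 7·12; 7·13 + 1·19 + 4·12) = (180, 282, 158)
w3 = Lw2 = (2492, 3980, 2174)
Ratio at component: 3980 / 282 = 14.1135

λ ≈ 14.1135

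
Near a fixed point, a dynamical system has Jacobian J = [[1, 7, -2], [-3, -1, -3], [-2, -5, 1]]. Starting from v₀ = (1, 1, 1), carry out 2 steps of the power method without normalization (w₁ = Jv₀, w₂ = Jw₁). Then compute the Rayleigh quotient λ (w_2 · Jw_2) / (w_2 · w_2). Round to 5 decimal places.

λ ≈ 1.14627

w1 = Jv₀ = (1·1 + 7·1 + (-2)·1; (-3)·1 + (-1)·1 + (-3)·1; (-2)·1 + (-5)·1 + 1·1) = (6, -7, -6)
w2 = Jw1 = (1·6 + 7·(-7) + (-2)·(-6); (-3)·6 + (-1)·(-7) + (-3)·(-6); (-2)·6 + (-5)·(-7) + 1·(-6)) = (-31, 7, 17)
Jw2 = (-16, 35, 44)
w2·Jw2 = (-31)·(-16) + 7·35 + 17·44 = 1489; w2·w2 = (-31)·(-31) + 7·7 + 17·17 = 1299
λ ≈ 1489/1299 = 1.14627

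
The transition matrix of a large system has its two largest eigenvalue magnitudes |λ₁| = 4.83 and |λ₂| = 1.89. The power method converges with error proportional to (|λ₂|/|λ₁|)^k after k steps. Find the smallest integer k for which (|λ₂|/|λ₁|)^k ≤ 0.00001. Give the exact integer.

13

|λ₂/λ₁| = 1.89/4.83 = 0.39130
Need k ≥ ln(0.00001) / ln(0.39130) = -11.5129 / -0.9383 ≈ 12.270
Smallest integer k satisfying the bound: 13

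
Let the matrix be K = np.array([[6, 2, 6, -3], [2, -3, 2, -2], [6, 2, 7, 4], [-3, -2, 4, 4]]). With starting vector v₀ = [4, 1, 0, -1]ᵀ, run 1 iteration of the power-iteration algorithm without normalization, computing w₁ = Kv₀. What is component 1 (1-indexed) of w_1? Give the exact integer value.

29

w1 = Kv₀ = (29, 7, 22, -18)
The requested component of w1 is 29.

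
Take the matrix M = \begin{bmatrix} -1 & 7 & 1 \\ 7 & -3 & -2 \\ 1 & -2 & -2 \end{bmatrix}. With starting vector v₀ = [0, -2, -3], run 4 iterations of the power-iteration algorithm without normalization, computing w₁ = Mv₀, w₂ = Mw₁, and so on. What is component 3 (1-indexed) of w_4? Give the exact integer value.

-5411

w1 = Mv₀ = (-17, 12, 10)
w2 = Mw1 = (111, -175, -61)
w3 = Mw2 = (-1397, 1424, 583)
w4 = Mw3 = (11948, -15217, -5411)
The requested component of w4 is -5411.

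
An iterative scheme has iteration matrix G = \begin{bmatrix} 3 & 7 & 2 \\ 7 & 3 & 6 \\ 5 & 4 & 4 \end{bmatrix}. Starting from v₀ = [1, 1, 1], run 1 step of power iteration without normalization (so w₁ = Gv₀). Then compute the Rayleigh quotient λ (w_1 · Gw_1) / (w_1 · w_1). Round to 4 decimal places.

λ ≈ 13.5958

w1 = Gv₀ = (3·1 + 7·1 + 2·1; 7·1 + 3·1 + 6·1; 5·1 + 4·1 + 4·1) = (12, 16, 13)
Gw1 = (174, 210, 176)
w1·Gw1 = 12·174 + 16·210 + 13·176 = 7736; w1·w1 = 12·12 + 16·16 + 13·13 = 569
λ ≈ 7736/569 = 13.5958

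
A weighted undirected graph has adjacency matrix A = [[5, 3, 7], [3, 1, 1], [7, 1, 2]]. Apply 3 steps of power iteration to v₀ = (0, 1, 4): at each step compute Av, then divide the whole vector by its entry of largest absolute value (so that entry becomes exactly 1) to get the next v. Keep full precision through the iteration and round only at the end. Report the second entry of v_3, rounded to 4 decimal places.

Av0 = (31.00000, 5.00000, 9.00000); divide by 31.00000 → v1 = (1.00000, 0.16129, 0.29032)
Av1 = (7.51613, 3.45161, 7.74194); divide by 7.74194 → v2 = (0.97083, 0.44583, 1.00000)
Av2 = (13.19167, 4.35833, 9.24167); divide by 13.19167 → v3 = (1.00000, 0.33039, 0.70057)
Requested entry of v3: 1046/3166 = 0.3304

0.3304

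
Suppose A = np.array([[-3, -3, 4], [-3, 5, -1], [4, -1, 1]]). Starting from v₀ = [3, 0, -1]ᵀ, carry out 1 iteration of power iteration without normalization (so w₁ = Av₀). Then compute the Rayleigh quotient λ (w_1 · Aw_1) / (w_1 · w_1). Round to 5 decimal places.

-4.68362

w1 = Av₀ = (-13, -8, 11)
Aw1 = (107, -12, -33)
w1·Aw1 = (-13)·107 + (-8)·(-12) + 11·(-33) = -1658; w1·w1 = (-13)·(-13) + (-8)·(-8) + 11·11 = 354
λ ≈ -1658/354 = -4.68362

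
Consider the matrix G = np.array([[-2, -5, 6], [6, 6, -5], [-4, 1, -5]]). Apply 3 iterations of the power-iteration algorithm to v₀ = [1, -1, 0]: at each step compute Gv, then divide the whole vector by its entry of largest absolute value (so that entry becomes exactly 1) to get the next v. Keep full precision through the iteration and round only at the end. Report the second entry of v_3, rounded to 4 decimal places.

-0.1885

Gv0 = (3.00000, 0.00000, -5.00000); divide by -5.00000 → v1 = (-0.60000, 0.00000, 1.00000)
Gv1 = (7.20000, -8.60000, -2.60000); divide by -8.60000 → v2 = (-0.83721, 1.00000, 0.30233)
Gv2 = (-1.51163, -0.53488, 2.83721); divide by 2.83721 → v3 = (-0.53279, -0.18852, 1.00000)
Requested entry of v3: -23/122 = -0.1885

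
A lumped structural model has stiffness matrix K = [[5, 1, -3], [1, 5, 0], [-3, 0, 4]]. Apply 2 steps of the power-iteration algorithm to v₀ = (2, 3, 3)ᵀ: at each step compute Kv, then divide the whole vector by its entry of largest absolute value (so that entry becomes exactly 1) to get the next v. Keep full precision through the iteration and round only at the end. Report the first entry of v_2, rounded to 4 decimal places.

0.2135

Kv0 = (4.00000, 17.00000, 6.00000); divide by 17.00000 → v1 = (0.23529, 1.00000, 0.35294)
Kv1 = (1.11765, 5.23529, 0.70588); divide by 5.23529 → v2 = (0.21348, 1.00000, 0.13483)
Requested entry of v2: 19/89 = 0.2135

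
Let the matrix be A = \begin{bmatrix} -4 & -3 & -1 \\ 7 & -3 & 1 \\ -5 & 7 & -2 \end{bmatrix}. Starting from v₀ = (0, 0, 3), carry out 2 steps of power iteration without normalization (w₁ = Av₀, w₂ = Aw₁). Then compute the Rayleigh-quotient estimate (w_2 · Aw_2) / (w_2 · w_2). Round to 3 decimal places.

w1 = Av₀ = ((-4)·0 + (-3)·0 + (-1)·3; 7·0 + (-3)·0 + 1·3; (-5)·0 + 7·0 + (-2)·3) = (-3, 3, -6)
w2 = Aw1 = ((-4)·(-3) + (-3)·3 + (-1)·(-6); 7·(-3) + (-3)·3 + 1·(-6); (-5)·(-3) + 7·3 + (-2)·(-6)) = (9, -36, 48)
Aw2 = (24, 219, -393)
w2·Aw2 = 9·24 + (-36)·219 + 48·(-393) = -26532; w2·w2 = 9·9 + (-36)·(-36) + 48·48 = 3681
λ ≈ -26532/3681 = -7.208

-7.208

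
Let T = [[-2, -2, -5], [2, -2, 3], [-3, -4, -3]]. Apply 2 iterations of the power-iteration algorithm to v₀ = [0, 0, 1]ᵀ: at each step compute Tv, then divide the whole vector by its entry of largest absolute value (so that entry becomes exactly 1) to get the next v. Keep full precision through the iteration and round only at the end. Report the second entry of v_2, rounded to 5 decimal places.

1.00000

Tv0 = (-5.000000, 3.000000, -3.000000); divide by -5.000000 → v1 = (1.000000, -0.600000, 0.600000)
Tv1 = (-3.800000, 5.000000, -2.400000); divide by 5.000000 → v2 = (-0.760000, 1.000000, -0.480000)
Requested entry of v2: -25/-25 = 1.00000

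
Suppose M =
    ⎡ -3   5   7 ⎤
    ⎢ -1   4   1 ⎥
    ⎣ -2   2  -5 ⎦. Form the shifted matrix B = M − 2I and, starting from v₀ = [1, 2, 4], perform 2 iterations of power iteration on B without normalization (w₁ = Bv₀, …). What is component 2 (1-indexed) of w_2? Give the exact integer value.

-45

B = M − 2I has rows (-5, 5, 7); (-1, 2, 1); (-2, 2, -7)
w1 = Bv₀ = ((-5)·1 + 5·2 + 7·4; (-1)·1 + 2·2 + 1·4; (-2)·1 + 2·2 + (-7)·4) = (33, 7, -26)
w2 = Bw1 = ((-5)·33 + 5·7 + 7·(-26); (-1)·33 + 2·7 + 1·(-26); (-2)·33 + 2·7 + (-7)·(-26)) = (-312, -45, 130)
Requested component of w2: -45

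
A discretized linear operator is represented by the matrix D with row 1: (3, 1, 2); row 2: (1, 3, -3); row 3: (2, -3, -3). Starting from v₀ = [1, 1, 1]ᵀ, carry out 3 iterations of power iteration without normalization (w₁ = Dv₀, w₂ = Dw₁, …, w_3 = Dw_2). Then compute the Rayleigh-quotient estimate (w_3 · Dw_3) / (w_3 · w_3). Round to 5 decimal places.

w1 = Dv₀ = (3·1 + 1·1 + 2·1; 1·1 + 3·1 + (-3)·1; 2·1 + (-3)·1 + (-3)·1) = (6, 1, -4)
w2 = Dw1 = (3·6 + 1·1 + 2·(-4); 1·6 + 3·1 + (-3)·(-4); 2·6 + (-3)·1 + (-3)·(-4)) = (11, 21, 21)
w3 = Dw2 = (96, 11, -104)
Dw3 = (91, 441, 471)
w3·Dw3 = 96·91 + 11·441 + (-104)·471 = -35397; w3·w3 = 96·96 + 11·11 + (-104)·(-104) = 20153
λ ≈ -35397/20153 = -1.75641

-1.75641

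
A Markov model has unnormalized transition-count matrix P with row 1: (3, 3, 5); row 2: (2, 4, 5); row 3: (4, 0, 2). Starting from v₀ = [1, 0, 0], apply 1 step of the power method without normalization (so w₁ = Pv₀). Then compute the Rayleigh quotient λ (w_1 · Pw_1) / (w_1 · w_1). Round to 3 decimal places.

w1 = Pv₀ = (3·1 + 3·0 + 5·0; 2·1 + 4·0 + 5·0; 4·1 + 0·0 + 2·0) = (3, 2, 4)
Pw1 = (35, 34, 20)
w1·Pw1 = 3·35 + 2·34 + 4·20 = 253; w1·w1 = 3·3 + 2·2 + 4·4 = 29
λ ≈ 253/29 = 8.724

8.724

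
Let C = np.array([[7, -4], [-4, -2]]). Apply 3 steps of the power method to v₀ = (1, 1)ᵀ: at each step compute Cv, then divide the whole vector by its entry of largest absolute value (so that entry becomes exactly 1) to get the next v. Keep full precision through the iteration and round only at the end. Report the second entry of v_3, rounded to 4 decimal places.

Cv0 = (3.00000, -6.00000); divide by -6.00000 → v1 = (-0.50000, 1.00000)
Cv1 = (-7.50000, 0.00000); divide by -7.50000 → v2 = (1.00000, 0.00000)
Cv2 = (7.00000, -4.00000); divide by 7.00000 → v3 = (1.00000, -0.57143)
Requested entry of v3: -180/315 = -0.5714

-0.5714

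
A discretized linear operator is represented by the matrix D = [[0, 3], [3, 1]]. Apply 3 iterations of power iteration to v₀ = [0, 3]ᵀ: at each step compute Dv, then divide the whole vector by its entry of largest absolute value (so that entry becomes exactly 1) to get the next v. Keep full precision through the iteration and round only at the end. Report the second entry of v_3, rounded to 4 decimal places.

0.6333

Dv0 = (9.00000, 3.00000); divide by 9.00000 → v1 = (1.00000, 0.33333)
Dv1 = (1.00000, 3.33333); divide by 3.33333 → v2 = (0.30000, 1.00000)
Dv2 = (3.00000, 1.90000); divide by 3.00000 → v3 = (1.00000, 0.63333)
Requested entry of v3: 57/90 = 0.6333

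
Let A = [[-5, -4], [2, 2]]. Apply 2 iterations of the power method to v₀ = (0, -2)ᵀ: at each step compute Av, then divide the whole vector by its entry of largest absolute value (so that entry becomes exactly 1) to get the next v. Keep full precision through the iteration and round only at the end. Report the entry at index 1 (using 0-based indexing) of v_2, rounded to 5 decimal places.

-0.33333

Av0 = (8.000000, -4.000000); divide by 8.000000 → v1 = (1.000000, -0.500000)
Av1 = (-3.000000, 1.000000); divide by -3.000000 → v2 = (1.000000, -0.333333)
Requested entry of v2: 8/-24 = -0.33333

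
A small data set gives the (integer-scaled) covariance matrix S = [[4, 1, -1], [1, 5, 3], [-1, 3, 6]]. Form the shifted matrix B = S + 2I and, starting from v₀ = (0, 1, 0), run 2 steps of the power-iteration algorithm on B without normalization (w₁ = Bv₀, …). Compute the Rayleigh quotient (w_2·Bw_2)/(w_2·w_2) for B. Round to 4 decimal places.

B = S + 2I has rows (6, 1, -1); (1, 7, 3); (-1, 3, 8)
w1 = Bv₀ = (6·0 + 1·1 + (-1)·0; 1·0 + 7·1 + 3·0; (-1)·0 + 3·1 + 8·0) = (1, 7, 3)
w2 = Bw1 = (6·1 + 1·7 + (-1)·3; 1·1 + 7·7 + 3·3; (-1)·1 + 3·7 + 8·3) = (10, 59, 44)
Bw2 = (75, 555, 519)
w2·Bw2 = 56331; w2·w2 = 5517; μ ≈ 56331/5517 = 10.2104

μ ≈ 10.2104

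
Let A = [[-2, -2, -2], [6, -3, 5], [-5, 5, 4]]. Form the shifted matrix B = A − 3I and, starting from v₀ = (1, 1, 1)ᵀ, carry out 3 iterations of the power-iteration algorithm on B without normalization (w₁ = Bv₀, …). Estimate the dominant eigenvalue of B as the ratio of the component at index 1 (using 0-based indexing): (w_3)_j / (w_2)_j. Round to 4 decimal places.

B = A − 3I has rows (-5, -2, -2); (6, -6, 5); (-5, 5, 1)
w1 = Bv₀ = (-9, 5, 1)
w2 = Bw1 = (33, -79, 71)
w3 = Bw2 = (-149, 1027, -489)
Ratio: 1027/-79 = -13.0000

μ ≈ -13.0000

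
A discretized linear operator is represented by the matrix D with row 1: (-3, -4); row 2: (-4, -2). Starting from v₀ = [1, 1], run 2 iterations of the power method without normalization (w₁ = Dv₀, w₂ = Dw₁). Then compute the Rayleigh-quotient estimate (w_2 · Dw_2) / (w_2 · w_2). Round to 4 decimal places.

w1 = Dv₀ = (-7, -6)
w2 = Dw1 = (45, 40)
Dw2 = (-295, -260)
w2·Dw2 = 45·(-295) + 40·(-260) = -23675; w2·w2 = 45·45 + 40·40 = 3625
λ ≈ -23675/3625 = -6.5310

λ ≈ -6.5310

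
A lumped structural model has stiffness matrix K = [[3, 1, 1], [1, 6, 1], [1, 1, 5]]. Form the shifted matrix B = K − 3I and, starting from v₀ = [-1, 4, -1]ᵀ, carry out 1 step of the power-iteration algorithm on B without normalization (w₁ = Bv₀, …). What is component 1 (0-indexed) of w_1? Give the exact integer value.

10

B = K − 3I has rows (0, 1, 1); (1, 3, 1); (1, 1, 2)
w1 = Bv₀ = (0·(-1) + 1·4 + 1·(-1); 1·(-1) + 3·4 + 1·(-1); 1·(-1) + 1·4 + 2·(-1)) = (3, 10, 1)
Requested component of w1: 10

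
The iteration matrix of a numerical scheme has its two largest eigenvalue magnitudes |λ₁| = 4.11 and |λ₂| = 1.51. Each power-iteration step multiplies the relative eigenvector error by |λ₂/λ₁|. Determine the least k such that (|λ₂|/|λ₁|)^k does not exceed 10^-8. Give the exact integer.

|λ₂/λ₁| = 1.51/4.11 = 0.36740
Need k ≥ ln(10^-8) / ln(0.36740) = -18.4207 / -1.0013 ≈ 18.397
Smallest integer k satisfying the bound: 19

19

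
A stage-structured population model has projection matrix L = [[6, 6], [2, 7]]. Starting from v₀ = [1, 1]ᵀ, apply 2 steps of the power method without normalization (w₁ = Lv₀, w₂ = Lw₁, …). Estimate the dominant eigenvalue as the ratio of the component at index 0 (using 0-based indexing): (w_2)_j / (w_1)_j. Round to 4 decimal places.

10.5000

w1 = Lv₀ = (12, 9)
w2 = Lw1 = (126, 87)
Ratio at component: 126 / 12 = 10.5000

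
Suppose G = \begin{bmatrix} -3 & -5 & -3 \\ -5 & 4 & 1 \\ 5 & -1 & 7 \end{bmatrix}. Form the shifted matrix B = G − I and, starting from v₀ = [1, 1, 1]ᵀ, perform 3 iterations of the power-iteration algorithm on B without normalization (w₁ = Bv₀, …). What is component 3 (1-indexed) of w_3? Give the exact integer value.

B = G − I has rows (-4, -5, -3); (-5, 3, 1); (5, -1, 6)
w1 = Bv₀ = (-12, -1, 10)
w2 = Bw1 = (23, 67, 1)
w3 = Bw2 = (-430, 87, 54)
Requested component of w3: 54

54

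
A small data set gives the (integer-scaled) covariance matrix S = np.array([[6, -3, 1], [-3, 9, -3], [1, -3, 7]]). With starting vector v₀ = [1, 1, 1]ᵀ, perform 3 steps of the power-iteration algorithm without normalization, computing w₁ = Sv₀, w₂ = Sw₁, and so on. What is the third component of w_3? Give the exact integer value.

230

w1 = Sv₀ = (6·1 + (-3)·1 + 1·1; (-3)·1 + 9·1 + (-3)·1; 1·1 + (-3)·1 + 7·1) = (4, 3, 5)
w2 = Sw1 = (6·4 + (-3)·3 + 1·5; (-3)·4 + 9·3 + (-3)·5; 1·4 + (-3)·3 + 7·5) = (20, 0, 30)
w3 = Sw2 = (150, -150, 230)
The requested component of w3 is 230.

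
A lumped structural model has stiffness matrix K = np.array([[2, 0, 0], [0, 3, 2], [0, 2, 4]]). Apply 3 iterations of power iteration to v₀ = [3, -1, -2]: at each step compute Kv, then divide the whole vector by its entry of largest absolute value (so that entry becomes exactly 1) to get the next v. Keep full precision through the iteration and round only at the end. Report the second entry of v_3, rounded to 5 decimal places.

Kv0 = (6.000000, -7.000000, -10.000000); divide by -10.000000 → v1 = (-0.600000, 0.700000, 1.000000)
Kv1 = (-1.200000, 4.100000, 5.400000); divide by 5.400000 → v2 = (-0.222222, 0.759259, 1.000000)
Kv2 = (-0.444444, 4.277778, 5.518519); divide by 5.518519 → v3 = (-0.080537, 0.775168, 1.000000)
Requested entry of v3: -231/-298 = 0.77517

0.77517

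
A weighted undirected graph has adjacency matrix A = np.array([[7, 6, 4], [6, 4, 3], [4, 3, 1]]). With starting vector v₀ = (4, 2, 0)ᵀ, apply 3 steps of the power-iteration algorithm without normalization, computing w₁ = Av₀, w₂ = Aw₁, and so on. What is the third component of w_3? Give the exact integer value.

3820

w1 = Av₀ = (7·4 + 6·2 + 4·0; 6·4 + 4·2 + 3·0; 4·4 + 3·2 + 1·0) = (40, 32, 22)
w2 = Aw1 = (7·40 + 6·32 + 4·22; 6·40 + 4·32 + 3·22; 4·40 + 3·32 + 1·22) = (560, 434, 278)
w3 = Aw2 = (7636, 5930, 3820)
The requested component of w3 is 3820.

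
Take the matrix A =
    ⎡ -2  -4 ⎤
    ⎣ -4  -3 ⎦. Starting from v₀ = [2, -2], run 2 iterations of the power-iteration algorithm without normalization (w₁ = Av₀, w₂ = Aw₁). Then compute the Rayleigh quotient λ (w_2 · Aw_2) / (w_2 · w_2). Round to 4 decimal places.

w1 = Av₀ = (4, -2)
w2 = Aw1 = (0, -10)
Aw2 = (40, 30)
w2·Aw2 = 0·40 + (-10)·30 = -300; w2·w2 = 0·0 + (-10)·(-10) = 100
λ ≈ -300/100 = -3.0000

λ ≈ -3.0000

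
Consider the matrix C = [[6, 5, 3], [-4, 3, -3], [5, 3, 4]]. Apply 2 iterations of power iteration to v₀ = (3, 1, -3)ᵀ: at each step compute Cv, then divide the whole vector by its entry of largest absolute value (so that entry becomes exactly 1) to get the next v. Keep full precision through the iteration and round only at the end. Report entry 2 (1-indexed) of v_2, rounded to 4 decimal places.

Cv0 = (14.00000, 0.00000, 6.00000); divide by 14.00000 → v1 = (1.00000, 0.00000, 0.42857)
Cv1 = (7.28571, -5.28571, 6.71429); divide by 7.28571 → v2 = (1.00000, -0.72549, 0.92157)
Requested entry of v2: -74/102 = -0.7255

-0.7255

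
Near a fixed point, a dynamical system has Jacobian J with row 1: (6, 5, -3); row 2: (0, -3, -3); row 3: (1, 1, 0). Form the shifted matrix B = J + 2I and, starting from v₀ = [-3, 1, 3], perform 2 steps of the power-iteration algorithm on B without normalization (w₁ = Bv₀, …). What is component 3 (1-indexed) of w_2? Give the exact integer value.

B = J + 2I has rows (8, 5, -3); (0, -1, -3); (1, 1, 2)
w1 = Bv₀ = (8·(-3) + 5·1 + (-3)·3; 0·(-3) + (-1)·1 + (-3)·3; 1·(-3) + 1·1 + 2·3) = (-28, -10, 4)
w2 = Bw1 = (8·(-28) + 5·(-10) + (-3)·4; 0·(-28) + (-1)·(-10) + (-3)·4; 1·(-28) + 1·(-10) + 2·4) = (-286, -2, -30)
Requested component of w2: -30

-30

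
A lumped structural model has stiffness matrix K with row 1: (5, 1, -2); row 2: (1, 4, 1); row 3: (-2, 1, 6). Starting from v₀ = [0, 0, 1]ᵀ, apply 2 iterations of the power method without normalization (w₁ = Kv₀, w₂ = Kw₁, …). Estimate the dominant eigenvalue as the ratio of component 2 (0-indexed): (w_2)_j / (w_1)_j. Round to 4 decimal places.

λ ≈ 6.8333

w1 = Kv₀ = (5·0 + 1·0 + (-2)·1; 1·0 + 4·0 + 1·1; (-2)·0 + 1·0 + 6·1) = (-2, 1, 6)
w2 = Kw1 = (5·(-2) + 1·1 + (-2)·6; 1·(-2) + 4·1 + 1·6; (-2)·(-2) + 1·1 + 6·6) = (-21, 8, 41)
Ratio at component: 41 / 6 = 6.8333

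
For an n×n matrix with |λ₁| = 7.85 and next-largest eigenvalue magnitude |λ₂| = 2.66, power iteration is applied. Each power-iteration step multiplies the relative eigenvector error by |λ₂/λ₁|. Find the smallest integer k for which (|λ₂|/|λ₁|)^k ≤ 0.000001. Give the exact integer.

13

|λ₂/λ₁| = 2.66/7.85 = 0.33885
Need k ≥ ln(0.000001) / ln(0.33885) = -13.8155 / -1.0822 ≈ 12.766
Smallest integer k satisfying the bound: 13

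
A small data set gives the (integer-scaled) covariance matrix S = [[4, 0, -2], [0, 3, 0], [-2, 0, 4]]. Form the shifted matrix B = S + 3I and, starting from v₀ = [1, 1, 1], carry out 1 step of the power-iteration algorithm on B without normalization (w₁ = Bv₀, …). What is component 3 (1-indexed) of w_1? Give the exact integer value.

B = S + 3I has rows (7, 0, -2); (0, 6, 0); (-2, 0, 7)
w1 = Bv₀ = (7·1 + 0·1 + (-2)·1; 0·1 + 6·1 + 0·1; (-2)·1 + 0·1 + 7·1) = (5, 6, 5)
Requested component of w1: 5

5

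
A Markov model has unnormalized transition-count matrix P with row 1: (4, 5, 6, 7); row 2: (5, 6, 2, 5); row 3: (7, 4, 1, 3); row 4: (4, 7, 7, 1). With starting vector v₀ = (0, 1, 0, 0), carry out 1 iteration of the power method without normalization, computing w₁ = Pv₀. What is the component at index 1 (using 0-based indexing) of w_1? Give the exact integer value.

w1 = Pv₀ = (4·0 + 5·1 + 6·0 + 7·0; 5·0 + 6·1 + 2·0 + 5·0; 7·0 + 4·1 + 1·0 + 3·0; 4·0 + 7·1 + 7·0 + 1·0) = (5, 6, 4, 7)
The requested component of w1 is 6.

6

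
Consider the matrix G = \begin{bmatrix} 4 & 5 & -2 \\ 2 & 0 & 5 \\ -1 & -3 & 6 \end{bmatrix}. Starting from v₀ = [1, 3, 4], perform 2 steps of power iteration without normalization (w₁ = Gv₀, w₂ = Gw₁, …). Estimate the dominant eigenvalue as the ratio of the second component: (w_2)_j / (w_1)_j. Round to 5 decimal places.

4.18182

w1 = Gv₀ = (4·1 + 5·3 + (-2)·4; 2·1 + 0·3 + 5·4; (-1)·1 + (-3)·3 + 6·4) = (11, 22, 14)
w2 = Gw1 = (4·11 + 5·22 + (-2)·14; 2·11 + 0·22 + 5·14; (-1)·11 + (-3)·22 + 6·14) = (126, 92, 7)
Ratio at component: 92 / 22 = 4.18182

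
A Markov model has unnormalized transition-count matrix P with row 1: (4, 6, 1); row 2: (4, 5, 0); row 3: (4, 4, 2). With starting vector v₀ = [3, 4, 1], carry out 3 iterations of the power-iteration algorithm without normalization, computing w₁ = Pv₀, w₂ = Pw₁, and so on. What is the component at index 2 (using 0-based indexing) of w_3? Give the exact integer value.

3384

w1 = Pv₀ = (4·3 + 6·4 + 1·1; 4·3 + 5·4 + 0·1; 4·3 + 4·4 + 2·1) = (37, 32, 30)
w2 = Pw1 = (4·37 + 6·32 + 1·30; 4·37 + 5·32 + 0·30; 4·37 + 4·32 + 2·30) = (370, 308, 336)
w3 = Pw2 = (3664, 3020, 3384)
The requested component of w3 is 3384.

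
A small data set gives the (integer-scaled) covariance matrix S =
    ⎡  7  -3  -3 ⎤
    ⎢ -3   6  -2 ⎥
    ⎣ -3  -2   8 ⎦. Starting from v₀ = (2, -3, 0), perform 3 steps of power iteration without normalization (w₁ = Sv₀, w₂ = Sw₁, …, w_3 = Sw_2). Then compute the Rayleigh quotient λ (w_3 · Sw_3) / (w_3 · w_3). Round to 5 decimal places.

w1 = Sv₀ = (7·2 + (-3)·(-3) + (-3)·0; (-3)·2 + 6·(-3) + (-2)·0; (-3)·2 + (-2)·(-3) + 8·0) = (23, -24, 0)
w2 = Sw1 = (7·23 + (-3)·(-24) + (-3)·0; (-3)·23 + 6·(-24) + (-2)·0; (-3)·23 + (-2)·(-24) + 8·0) = (233, -213, -21)
w3 = Sw2 = (2333, -1935, -441)
Sw3 = (23459, -17727, -6657)
w3·Sw3 = 2333·23459 + (-1935)·(-17727) + (-441)·(-6657) = 91967329; w3·w3 = 2333·2333 + (-1935)·(-1935) + (-441)·(-441) = 9381595
λ ≈ 91967329/9381595 = 9.80295

9.80295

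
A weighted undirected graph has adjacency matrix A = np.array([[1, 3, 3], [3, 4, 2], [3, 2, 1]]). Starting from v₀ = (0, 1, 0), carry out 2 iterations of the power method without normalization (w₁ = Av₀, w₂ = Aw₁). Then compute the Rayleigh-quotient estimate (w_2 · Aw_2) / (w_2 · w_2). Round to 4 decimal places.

w1 = Av₀ = (1·0 + 3·1 + 3·0; 3·0 + 4·1 + 2·0; 3·0 + 2·1 + 1·0) = (3, 4, 2)
w2 = Aw1 = (1·3 + 3·4 + 3·2; 3·3 + 4·4 + 2·2; 3·3 + 2·4 + 1·2) = (21, 29, 19)
Aw2 = (165, 217, 140)
w2·Aw2 = 21·165 + 29·217 + 19·140 = 12418; w2·w2 = 21·21 + 29·29 + 19·19 = 1643
λ ≈ 12418/1643 = 7.5581

7.5581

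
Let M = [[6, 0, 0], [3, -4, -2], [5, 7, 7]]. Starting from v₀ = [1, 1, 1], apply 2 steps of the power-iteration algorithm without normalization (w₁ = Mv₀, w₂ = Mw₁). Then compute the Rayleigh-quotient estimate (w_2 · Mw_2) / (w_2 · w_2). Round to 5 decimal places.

w1 = Mv₀ = (6, -3, 19)
w2 = Mw1 = (36, -8, 142)
Mw2 = (216, -144, 1118)
w2·Mw2 = 36·216 + (-8)·(-144) + 142·1118 = 167684; w2·w2 = 36·36 + (-8)·(-8) + 142·142 = 21524
λ ≈ 167684/21524 = 7.79056

λ ≈ 7.79056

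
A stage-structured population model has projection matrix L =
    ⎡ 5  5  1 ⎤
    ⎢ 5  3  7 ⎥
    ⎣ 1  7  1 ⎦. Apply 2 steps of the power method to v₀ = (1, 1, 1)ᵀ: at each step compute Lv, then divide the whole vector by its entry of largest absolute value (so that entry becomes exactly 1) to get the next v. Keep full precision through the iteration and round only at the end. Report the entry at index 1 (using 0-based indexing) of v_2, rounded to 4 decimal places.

1.0000

Lv0 = (11.00000, 15.00000, 9.00000); divide by 15.00000 → v1 = (0.73333, 1.00000, 0.60000)
Lv1 = (9.26667, 10.86667, 8.33333); divide by 10.86667 → v2 = (0.85276, 1.00000, 0.76687)
Requested entry of v2: 163/163 = 1.0000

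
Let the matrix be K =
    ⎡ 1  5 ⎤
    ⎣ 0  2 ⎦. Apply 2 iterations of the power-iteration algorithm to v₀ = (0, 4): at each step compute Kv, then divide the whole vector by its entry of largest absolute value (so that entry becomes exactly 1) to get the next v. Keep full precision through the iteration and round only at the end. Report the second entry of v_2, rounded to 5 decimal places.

0.26667

Kv0 = (20.000000, 8.000000); divide by 20.000000 → v1 = (1.000000, 0.400000)
Kv1 = (3.000000, 0.800000); divide by 3.000000 → v2 = (1.000000, 0.266667)
Requested entry of v2: 16/60 = 0.26667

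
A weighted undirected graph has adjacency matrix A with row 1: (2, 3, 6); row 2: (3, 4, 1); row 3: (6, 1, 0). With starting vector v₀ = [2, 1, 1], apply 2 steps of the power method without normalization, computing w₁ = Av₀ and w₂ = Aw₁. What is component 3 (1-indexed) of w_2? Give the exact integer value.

89

w1 = Av₀ = (2·2 + 3·1 + 6·1; 3·2 + 4·1 + 1·1; 6·2 + 1·1 + 0·1) = (13, 11, 13)
w2 = Aw1 = (2·13 + 3·11 + 6·13; 3·13 + 4·11 + 1·13; 6·13 + 1·11 + 0·13) = (137, 96, 89)
The requested component of w2 is 89.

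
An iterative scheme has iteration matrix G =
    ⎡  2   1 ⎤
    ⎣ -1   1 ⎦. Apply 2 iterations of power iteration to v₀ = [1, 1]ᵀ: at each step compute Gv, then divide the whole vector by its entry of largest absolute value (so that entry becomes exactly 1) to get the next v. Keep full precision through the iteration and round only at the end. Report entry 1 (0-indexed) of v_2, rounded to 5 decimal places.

Gv0 = (3.000000, 0.000000); divide by 3.000000 → v1 = (1.000000, 0.000000)
Gv1 = (2.000000, -1.000000); divide by 2.000000 → v2 = (1.000000, -0.500000)
Requested entry of v2: -3/6 = -0.50000

-0.50000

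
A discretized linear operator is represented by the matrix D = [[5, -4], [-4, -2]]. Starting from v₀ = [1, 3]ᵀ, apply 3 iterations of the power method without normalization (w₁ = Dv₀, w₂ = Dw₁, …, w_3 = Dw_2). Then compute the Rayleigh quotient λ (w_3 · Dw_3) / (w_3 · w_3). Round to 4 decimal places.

w1 = Dv₀ = (-7, -10)
w2 = Dw1 = (5, 48)
w3 = Dw2 = (-167, -116)
Dw3 = (-371, 900)
w3·Dw3 = (-167)·(-371) + (-116)·900 = -42443; w3·w3 = (-167)·(-167) + (-116)·(-116) = 41345
λ ≈ -42443/41345 = -1.0266

-1.0266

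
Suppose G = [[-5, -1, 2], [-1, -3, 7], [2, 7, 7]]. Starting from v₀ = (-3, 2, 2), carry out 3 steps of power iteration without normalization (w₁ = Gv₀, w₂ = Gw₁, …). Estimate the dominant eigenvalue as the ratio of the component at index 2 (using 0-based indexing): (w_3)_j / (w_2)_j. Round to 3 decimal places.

w1 = Gv₀ = (17, 11, 22)
w2 = Gw1 = (-52, 104, 265)
w3 = Gw2 = (686, 1595, 2479)
Ratio at component: 2479 / 265 = 9.355

9.355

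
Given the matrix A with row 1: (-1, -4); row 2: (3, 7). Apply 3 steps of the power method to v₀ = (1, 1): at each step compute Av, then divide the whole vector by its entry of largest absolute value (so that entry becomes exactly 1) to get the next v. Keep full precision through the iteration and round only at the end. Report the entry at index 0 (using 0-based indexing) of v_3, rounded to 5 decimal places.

-0.66071

Av0 = (-5.000000, 10.000000); divide by 10.000000 → v1 = (-0.500000, 1.000000)
Av1 = (-3.500000, 5.500000); divide by 5.500000 → v2 = (-0.636364, 1.000000)
Av2 = (-3.363636, 5.090909); divide by 5.090909 → v3 = (-0.660714, 1.000000)
Requested entry of v3: -185/280 = -0.66071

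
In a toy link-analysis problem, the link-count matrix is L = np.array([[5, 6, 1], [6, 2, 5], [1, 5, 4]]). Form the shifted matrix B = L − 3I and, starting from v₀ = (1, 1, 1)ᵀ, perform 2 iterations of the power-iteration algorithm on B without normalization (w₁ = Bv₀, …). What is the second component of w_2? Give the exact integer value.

79

B = L − 3I has rows (2, 6, 1); (6, -1, 5); (1, 5, 1)
w1 = Bv₀ = (2·1 + 6·1 + 1·1; 6·1 + (-1)·1 + 5·1; 1·1 + 5·1 + 1·1) = (9, 10, 7)
w2 = Bw1 = (2·9 + 6·10 + 1·7; 6·9 + (-1)·10 + 5·7; 1·9 + 5·10 + 1·7) = (85, 79, 66)
Requested component of w2: 79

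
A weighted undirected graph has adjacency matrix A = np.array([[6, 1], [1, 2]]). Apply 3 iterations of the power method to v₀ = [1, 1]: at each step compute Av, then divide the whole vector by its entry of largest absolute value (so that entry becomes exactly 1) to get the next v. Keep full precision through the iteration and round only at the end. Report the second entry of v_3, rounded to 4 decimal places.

Av0 = (7.00000, 3.00000); divide by 7.00000 → v1 = (1.00000, 0.42857)
Av1 = (6.42857, 1.85714); divide by 6.42857 → v2 = (1.00000, 0.28889)
Av2 = (6.28889, 1.57778); divide by 6.28889 → v3 = (1.00000, 0.25088)
Requested entry of v3: 71/283 = 0.2509

0.2509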